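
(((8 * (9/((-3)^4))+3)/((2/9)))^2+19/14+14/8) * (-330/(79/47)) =-33586905/553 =-60735.81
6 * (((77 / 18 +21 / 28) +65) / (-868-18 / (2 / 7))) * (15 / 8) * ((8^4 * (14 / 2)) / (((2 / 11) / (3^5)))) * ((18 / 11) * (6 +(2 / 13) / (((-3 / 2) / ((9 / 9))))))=-541050969600 / 1729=-312927107.92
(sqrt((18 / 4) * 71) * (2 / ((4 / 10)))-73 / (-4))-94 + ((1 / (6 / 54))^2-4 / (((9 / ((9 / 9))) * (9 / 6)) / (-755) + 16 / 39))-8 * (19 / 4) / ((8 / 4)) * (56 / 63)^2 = -149408881 / 7486668 + 15 * sqrt(142) / 2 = 69.42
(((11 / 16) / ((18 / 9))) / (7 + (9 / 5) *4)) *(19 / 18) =0.03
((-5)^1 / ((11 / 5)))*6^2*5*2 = -9000 / 11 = -818.18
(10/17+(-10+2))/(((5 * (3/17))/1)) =-42/5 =-8.40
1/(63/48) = 16/21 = 0.76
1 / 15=0.07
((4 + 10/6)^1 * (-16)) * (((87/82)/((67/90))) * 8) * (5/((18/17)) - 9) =12147520/2747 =4422.10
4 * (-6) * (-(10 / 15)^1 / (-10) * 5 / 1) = -8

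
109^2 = 11881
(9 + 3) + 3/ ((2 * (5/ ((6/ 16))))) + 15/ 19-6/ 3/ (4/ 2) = 18091/ 1520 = 11.90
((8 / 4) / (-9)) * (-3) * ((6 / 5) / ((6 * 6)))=0.02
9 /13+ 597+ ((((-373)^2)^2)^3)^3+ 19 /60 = 297586035583289007763488076721036334969979016615658336672525088909706123313430241102333456968027 /780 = 381520558440114112517292400000000000000000000000000000000000000000000000000000000000000000000.00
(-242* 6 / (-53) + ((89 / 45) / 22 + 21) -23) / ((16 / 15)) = 1337257 / 55968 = 23.89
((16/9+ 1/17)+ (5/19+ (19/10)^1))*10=116273/2907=40.00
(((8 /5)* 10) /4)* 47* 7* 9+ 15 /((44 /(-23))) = 520791 /44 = 11836.16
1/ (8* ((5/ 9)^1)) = 9/ 40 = 0.22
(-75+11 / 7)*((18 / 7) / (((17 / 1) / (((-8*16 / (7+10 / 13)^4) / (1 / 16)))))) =541176569856 / 86682314033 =6.24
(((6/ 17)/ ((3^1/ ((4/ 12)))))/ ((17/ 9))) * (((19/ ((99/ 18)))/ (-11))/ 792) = -19/ 2307954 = -0.00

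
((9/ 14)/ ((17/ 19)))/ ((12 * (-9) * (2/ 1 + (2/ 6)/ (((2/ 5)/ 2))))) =-19/ 10472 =-0.00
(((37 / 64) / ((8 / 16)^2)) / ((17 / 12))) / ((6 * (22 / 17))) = 37 / 176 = 0.21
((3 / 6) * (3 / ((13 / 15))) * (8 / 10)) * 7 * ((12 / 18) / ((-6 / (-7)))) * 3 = 294 / 13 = 22.62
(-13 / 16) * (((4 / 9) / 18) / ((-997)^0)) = -13 / 648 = -0.02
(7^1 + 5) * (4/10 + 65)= 3924/5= 784.80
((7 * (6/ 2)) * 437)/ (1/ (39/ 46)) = 7780.50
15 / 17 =0.88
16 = 16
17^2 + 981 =1270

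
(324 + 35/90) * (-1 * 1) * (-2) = 648.78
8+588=596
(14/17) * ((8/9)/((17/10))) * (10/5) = 2240/2601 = 0.86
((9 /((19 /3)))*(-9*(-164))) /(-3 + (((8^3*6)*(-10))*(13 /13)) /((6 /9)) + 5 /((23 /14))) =-916596 /20136941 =-0.05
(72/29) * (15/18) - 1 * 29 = -781/29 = -26.93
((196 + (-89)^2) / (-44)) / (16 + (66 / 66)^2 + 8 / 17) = -137989 / 13068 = -10.56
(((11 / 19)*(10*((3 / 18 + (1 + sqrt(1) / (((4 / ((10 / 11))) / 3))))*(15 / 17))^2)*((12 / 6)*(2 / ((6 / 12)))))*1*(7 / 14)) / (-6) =-1860500 / 181203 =-10.27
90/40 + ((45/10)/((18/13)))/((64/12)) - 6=-201/64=-3.14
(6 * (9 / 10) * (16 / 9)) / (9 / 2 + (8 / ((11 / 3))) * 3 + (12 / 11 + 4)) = 1056 / 1775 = 0.59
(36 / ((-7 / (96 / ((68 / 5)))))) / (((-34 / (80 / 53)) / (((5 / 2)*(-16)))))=-6912000 / 107219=-64.47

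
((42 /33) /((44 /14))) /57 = 49 /6897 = 0.01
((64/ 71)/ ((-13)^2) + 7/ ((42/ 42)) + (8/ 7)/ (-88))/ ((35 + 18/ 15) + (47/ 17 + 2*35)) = 274566575/ 4278687413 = 0.06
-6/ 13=-0.46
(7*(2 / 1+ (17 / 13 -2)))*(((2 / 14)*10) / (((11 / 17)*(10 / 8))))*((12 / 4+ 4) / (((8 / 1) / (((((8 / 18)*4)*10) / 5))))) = 64736 / 1287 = 50.30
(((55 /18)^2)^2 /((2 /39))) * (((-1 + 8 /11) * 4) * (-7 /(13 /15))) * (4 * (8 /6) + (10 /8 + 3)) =3348296875 /23328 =143531.24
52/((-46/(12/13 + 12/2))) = -7.83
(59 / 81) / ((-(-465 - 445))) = 0.00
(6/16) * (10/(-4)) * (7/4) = -105/64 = -1.64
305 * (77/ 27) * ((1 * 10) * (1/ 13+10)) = 30765350/ 351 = 87650.57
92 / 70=46 / 35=1.31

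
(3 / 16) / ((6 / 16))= 1 / 2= 0.50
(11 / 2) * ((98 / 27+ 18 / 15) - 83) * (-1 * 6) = 116083 / 45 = 2579.62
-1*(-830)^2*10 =-6889000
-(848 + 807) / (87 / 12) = -6620 / 29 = -228.28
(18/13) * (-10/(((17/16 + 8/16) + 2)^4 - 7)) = -0.09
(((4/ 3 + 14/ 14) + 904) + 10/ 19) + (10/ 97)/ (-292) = 732047657/ 807234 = 906.86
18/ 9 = 2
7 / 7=1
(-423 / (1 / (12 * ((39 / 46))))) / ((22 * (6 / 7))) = -115479 / 506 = -228.22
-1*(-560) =560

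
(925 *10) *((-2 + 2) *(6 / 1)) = 0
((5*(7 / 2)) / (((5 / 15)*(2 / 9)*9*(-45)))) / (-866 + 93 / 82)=287 / 425514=0.00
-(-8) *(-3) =-24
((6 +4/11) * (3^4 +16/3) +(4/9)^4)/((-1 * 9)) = -39653126/649539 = -61.05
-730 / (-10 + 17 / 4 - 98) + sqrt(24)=11.94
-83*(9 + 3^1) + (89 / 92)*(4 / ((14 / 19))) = -990.75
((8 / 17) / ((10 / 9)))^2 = 1296 / 7225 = 0.18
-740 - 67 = -807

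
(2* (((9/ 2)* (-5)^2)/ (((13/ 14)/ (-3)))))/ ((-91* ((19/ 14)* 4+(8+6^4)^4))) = 105/ 38006038221463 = 0.00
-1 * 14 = -14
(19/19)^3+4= 5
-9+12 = 3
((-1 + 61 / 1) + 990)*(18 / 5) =3780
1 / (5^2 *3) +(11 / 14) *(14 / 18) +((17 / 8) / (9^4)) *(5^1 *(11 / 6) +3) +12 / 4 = 28567001 / 7873200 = 3.63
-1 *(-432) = 432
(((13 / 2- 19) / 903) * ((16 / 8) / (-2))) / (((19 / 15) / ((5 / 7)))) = 625 / 80066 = 0.01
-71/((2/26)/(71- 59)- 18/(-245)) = -888.84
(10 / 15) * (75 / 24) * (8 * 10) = 500 / 3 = 166.67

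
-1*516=-516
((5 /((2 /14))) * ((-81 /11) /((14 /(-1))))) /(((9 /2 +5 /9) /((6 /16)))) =1.37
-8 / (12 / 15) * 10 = -100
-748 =-748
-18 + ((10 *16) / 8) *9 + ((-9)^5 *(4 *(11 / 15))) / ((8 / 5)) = -216189 / 2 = -108094.50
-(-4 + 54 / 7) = -26 / 7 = -3.71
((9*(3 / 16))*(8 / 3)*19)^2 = 29241 / 4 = 7310.25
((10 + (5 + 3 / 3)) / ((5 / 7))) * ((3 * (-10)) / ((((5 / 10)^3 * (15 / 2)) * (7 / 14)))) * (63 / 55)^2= -28449792 / 15125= -1880.98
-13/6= -2.17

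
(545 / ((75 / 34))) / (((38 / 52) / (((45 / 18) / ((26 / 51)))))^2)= 8032755 / 722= 11125.70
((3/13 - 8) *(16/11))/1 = -1616/143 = -11.30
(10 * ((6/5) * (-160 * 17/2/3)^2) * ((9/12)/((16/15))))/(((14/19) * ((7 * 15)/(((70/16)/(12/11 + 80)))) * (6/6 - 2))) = -7550125/6244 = -1209.18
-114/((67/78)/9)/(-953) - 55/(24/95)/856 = 1310473757/1311754944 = 1.00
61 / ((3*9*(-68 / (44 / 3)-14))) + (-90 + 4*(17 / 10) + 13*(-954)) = -69106253 / 5535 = -12485.32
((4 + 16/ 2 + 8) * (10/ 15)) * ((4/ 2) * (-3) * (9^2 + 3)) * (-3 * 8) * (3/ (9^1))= 53760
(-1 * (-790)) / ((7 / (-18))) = -14220 / 7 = -2031.43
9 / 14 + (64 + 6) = 989 / 14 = 70.64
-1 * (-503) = 503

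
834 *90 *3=225180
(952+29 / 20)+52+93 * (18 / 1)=53589 / 20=2679.45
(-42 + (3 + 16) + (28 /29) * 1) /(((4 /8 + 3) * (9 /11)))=-1562 /203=-7.69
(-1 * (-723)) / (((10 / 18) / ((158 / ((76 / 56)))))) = 14393484 / 95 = 151510.36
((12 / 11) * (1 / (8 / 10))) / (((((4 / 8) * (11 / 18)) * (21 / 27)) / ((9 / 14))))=21870 / 5929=3.69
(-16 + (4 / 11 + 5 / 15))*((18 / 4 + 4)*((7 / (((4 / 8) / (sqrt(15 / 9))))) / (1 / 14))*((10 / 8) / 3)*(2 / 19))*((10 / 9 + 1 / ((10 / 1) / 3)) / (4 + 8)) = -53424455*sqrt(15) / 1218888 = -169.75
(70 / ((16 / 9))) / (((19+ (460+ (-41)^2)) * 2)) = 7 / 768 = 0.01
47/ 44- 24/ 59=1717/ 2596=0.66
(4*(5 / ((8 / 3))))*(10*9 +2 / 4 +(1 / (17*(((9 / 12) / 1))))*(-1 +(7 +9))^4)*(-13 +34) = 43494255 / 68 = 639621.40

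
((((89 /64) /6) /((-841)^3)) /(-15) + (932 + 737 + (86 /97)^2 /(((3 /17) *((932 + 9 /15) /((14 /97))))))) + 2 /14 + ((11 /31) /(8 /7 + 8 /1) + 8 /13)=1669.80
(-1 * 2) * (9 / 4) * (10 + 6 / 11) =-522 / 11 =-47.45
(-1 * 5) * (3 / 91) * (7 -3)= -60 / 91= -0.66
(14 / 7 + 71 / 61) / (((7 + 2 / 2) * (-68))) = -193 / 33184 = -0.01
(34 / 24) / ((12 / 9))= 17 / 16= 1.06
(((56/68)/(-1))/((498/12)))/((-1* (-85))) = -28/119935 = -0.00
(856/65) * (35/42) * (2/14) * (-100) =-42800/273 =-156.78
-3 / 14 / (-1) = 3 / 14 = 0.21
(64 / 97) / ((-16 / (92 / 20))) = -92 / 485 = -0.19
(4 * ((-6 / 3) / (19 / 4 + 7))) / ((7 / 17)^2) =-4.02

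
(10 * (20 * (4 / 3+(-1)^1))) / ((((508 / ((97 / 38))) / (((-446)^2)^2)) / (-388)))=-37229131370190400 / 7239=-5142855556042.33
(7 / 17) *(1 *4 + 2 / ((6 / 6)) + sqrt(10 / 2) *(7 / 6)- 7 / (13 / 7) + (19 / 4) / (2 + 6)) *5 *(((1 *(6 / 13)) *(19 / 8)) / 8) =4655 *sqrt(5) / 14144 + 2344125 / 2941952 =1.53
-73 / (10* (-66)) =73 / 660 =0.11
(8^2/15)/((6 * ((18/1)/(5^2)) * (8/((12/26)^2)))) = 40/1521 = 0.03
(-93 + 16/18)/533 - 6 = -29611/4797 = -6.17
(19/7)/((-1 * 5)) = -19/35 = -0.54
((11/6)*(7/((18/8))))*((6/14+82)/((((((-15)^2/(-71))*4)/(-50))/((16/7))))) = 7210192/1701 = 4238.80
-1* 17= -17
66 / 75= 22 / 25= 0.88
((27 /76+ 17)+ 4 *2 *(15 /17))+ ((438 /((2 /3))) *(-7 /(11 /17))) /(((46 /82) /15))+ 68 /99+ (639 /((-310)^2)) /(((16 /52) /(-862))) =-26864024198510357 /141357526200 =-190043.11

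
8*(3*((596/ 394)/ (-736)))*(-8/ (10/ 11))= 9834/ 22655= 0.43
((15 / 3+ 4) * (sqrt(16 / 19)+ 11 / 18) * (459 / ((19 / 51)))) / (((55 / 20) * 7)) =46818 / 133+ 3370896 * sqrt(19) / 27797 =880.61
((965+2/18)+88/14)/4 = 30599/126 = 242.85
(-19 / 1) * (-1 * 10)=190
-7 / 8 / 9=-7 / 72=-0.10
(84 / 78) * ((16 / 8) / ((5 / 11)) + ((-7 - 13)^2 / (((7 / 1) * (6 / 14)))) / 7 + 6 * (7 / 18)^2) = 46031 / 1755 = 26.23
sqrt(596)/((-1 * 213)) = -2 * sqrt(149)/213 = -0.11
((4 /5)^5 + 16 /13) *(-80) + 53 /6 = -5647327 /48750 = -115.84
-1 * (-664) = 664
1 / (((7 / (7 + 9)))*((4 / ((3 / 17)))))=12 / 119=0.10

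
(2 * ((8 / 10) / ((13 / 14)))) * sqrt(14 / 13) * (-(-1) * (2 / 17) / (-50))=-112 * sqrt(182) / 359125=-0.00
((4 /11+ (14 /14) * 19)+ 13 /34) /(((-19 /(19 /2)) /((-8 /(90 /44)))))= 5908 /153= 38.61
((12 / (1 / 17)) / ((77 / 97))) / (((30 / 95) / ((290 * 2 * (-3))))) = -109031880 / 77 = -1415998.44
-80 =-80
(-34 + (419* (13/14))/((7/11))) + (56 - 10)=61093/98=623.40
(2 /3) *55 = 110 /3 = 36.67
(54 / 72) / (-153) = -1 / 204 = -0.00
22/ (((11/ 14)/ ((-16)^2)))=7168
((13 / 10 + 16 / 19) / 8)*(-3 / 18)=-407 / 9120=-0.04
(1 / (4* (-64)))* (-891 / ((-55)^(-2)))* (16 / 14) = 12032.48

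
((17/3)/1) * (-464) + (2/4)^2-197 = -33913/12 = -2826.08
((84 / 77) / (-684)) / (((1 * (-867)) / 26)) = 26 / 543609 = 0.00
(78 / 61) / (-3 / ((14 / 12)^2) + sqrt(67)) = 412776 / 9101383 + 187278*sqrt(67) / 9101383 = 0.21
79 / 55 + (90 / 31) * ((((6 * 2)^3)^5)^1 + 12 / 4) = 76264756794202538899 / 1705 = 44730062635895917.24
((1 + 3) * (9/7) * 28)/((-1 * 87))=-48/29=-1.66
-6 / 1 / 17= -6 / 17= -0.35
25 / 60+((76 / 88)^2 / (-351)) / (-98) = 6937291 / 16648632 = 0.42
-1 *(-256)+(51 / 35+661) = 32146 / 35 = 918.46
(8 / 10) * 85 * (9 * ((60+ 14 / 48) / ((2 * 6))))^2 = 35594753 / 256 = 139042.00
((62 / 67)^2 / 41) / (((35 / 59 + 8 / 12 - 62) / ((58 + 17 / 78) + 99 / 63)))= -3701877710 / 180062682709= -0.02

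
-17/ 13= -1.31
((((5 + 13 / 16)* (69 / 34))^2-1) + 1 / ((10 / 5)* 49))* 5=10016818325 / 14500864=690.77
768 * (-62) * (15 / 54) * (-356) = 4708693.33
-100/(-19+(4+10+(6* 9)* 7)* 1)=-100/373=-0.27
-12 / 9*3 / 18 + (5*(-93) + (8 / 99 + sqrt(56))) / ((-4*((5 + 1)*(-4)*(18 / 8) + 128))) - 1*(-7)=244643 / 29304 - sqrt(14) / 148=8.32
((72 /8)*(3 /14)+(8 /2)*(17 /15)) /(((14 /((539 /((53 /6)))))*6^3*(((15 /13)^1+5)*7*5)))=194051 /320544000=0.00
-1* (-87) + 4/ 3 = 265/ 3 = 88.33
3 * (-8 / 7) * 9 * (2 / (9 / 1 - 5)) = -108 / 7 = -15.43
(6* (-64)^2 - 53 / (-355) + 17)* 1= 8730568 / 355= 24593.15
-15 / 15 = -1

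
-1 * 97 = -97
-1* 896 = -896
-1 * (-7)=7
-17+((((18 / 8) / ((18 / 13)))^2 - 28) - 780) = -52631 / 64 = -822.36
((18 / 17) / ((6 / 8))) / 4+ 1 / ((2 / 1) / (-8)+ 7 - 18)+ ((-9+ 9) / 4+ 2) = 1732 / 765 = 2.26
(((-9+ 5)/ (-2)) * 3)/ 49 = 6/ 49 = 0.12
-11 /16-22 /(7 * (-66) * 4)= -227 /336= -0.68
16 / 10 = 8 / 5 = 1.60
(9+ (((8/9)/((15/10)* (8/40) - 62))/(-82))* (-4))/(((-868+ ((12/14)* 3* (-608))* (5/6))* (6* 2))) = -14342279/41516626896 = -0.00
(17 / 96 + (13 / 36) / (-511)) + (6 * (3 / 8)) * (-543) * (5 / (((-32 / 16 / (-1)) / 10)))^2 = -112376539043 / 147168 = -763593.57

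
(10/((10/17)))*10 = 170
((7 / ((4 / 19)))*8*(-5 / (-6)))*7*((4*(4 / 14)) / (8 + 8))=665 / 6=110.83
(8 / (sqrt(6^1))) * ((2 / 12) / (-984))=-sqrt(6) / 4428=-0.00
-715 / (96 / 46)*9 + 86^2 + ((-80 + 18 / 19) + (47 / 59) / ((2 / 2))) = 75946521 / 17936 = 4234.31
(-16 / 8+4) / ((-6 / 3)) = -1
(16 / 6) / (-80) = -1 / 30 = -0.03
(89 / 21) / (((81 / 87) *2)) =2581 / 1134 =2.28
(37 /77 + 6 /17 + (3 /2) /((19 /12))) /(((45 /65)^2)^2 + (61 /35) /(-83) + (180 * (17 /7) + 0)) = 524973029165 /128927467207352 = 0.00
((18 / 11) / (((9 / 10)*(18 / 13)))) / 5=0.26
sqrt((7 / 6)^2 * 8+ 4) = sqrt(134) / 3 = 3.86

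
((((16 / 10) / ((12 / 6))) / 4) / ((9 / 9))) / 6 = 1 / 30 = 0.03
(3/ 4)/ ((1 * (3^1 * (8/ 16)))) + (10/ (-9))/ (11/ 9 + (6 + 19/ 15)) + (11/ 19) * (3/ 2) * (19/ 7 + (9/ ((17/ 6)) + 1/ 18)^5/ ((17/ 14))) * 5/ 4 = 492171985595444099509/ 1544826812574423168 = 318.59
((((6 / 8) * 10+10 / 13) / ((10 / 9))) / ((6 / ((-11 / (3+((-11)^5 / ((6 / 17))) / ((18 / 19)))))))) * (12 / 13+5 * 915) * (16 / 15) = 6077667816 / 43956180905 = 0.14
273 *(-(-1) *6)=1638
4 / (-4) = -1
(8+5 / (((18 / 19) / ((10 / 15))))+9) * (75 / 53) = 13850 / 477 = 29.04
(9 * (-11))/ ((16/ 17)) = -1683/ 16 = -105.19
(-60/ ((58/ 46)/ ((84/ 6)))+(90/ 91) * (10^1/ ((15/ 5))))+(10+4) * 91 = 1612666/ 2639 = 611.09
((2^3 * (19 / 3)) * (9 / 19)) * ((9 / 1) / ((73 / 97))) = 20952 / 73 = 287.01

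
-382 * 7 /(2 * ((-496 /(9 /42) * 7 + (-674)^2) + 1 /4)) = -16044 /5256883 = -0.00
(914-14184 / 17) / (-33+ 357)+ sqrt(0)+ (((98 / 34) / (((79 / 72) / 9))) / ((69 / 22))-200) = -961852115 / 5004018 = -192.22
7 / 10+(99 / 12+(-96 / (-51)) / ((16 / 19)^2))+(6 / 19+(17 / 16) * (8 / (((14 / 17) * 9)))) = 10636037 / 813960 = 13.07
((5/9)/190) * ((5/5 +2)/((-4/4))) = -1/114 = -0.01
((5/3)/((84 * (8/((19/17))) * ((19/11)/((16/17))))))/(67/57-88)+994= 59710535183/60070962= 994.00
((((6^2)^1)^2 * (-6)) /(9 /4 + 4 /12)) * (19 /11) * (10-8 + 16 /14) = -3545856 /217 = -16340.35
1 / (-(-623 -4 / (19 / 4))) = 0.00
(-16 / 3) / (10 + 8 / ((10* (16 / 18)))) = -0.49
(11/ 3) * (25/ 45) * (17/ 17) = 55/ 27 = 2.04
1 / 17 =0.06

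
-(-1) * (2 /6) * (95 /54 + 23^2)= 28661 /162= 176.92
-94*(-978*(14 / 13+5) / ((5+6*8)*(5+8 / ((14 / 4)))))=16946132 / 11713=1446.78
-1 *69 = -69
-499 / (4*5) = -499 / 20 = -24.95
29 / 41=0.71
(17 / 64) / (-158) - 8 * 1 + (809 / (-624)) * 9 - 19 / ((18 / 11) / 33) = -158865871 / 394368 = -402.84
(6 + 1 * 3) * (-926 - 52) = -8802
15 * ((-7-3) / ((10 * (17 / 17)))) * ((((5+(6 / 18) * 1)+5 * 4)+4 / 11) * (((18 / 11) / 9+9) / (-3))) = 428240 / 363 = 1179.72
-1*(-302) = 302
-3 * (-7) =21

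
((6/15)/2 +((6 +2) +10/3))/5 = 173/75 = 2.31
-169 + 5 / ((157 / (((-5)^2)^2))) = -149.10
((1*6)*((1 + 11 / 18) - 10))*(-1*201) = 10117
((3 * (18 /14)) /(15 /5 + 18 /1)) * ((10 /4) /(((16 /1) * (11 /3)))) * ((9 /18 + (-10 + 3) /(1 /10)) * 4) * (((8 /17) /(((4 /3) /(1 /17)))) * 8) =-56295 /155771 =-0.36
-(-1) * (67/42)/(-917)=-67/38514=-0.00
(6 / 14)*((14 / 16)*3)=9 / 8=1.12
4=4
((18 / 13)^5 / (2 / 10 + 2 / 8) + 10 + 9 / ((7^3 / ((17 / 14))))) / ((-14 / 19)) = -722951667611 / 24961285804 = -28.96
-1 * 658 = -658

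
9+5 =14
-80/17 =-4.71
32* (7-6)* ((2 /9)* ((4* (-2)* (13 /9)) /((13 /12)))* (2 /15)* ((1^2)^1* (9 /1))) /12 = -1024 /135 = -7.59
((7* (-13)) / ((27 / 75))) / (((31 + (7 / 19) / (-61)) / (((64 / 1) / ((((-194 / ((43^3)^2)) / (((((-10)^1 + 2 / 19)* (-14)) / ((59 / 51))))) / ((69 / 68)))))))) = 212420135614869946400 / 102790803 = 2066528613604.37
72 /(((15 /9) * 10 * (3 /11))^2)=2178 /625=3.48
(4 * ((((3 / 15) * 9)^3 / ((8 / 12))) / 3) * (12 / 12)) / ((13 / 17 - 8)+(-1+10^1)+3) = 306 / 125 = 2.45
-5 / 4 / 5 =-1 / 4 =-0.25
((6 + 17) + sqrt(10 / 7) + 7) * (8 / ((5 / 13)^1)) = 104 * sqrt(70) / 35 + 624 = 648.86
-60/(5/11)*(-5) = 660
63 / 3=21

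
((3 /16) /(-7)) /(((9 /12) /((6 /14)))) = -3 /196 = -0.02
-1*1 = -1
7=7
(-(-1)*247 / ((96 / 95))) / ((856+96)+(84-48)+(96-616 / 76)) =445835 / 1962432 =0.23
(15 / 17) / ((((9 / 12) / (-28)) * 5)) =-6.59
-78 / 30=-2.60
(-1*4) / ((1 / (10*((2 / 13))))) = -80 / 13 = -6.15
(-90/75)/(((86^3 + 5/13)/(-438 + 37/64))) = 19851/24054496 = 0.00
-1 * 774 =-774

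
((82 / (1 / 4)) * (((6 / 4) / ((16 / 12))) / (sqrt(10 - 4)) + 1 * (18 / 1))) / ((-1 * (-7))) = 123 * sqrt(6) / 14 + 5904 / 7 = 864.95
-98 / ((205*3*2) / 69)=-1127 / 205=-5.50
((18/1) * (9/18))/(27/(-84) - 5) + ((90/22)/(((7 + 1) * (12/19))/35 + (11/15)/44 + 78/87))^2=573298934437908/43197566951429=13.27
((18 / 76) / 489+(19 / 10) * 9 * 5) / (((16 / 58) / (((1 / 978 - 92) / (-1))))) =230307657875 / 8076976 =28514.09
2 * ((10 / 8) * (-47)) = -235 / 2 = -117.50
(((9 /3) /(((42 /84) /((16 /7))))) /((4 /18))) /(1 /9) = 3888 /7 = 555.43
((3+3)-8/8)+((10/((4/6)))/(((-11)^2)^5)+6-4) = 181561972222/25937424601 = 7.00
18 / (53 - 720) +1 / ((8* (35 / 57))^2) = 755883 / 52292800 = 0.01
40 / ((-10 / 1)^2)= 2 / 5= 0.40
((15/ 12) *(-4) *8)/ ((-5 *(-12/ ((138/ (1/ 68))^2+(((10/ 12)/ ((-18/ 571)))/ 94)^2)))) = -9075680880062449/ 154594656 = -58706304.05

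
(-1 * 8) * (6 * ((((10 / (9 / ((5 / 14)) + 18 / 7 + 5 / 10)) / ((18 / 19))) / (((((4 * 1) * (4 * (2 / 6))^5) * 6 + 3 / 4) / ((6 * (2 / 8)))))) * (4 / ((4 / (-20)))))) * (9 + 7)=5515776000 / 65328769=84.43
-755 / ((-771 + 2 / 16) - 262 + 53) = 0.77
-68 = -68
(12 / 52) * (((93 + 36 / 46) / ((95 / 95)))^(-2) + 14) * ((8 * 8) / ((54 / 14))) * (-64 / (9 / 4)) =-7470502789120 / 4899239397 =-1524.83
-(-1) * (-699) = -699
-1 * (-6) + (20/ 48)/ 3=221/ 36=6.14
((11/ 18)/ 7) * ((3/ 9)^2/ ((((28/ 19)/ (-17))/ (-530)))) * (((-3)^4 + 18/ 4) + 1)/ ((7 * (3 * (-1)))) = -162887285/ 666792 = -244.29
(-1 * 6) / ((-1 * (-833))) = -6 / 833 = -0.01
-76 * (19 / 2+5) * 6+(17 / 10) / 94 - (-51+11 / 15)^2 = -386567843 / 42300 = -9138.72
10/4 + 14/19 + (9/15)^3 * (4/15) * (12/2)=85083/23750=3.58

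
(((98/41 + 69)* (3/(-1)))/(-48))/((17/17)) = 2927/656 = 4.46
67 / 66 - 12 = -725 / 66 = -10.98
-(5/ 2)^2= -25/ 4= -6.25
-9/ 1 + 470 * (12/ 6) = 931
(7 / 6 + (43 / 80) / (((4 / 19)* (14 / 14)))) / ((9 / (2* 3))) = 3571 / 1440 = 2.48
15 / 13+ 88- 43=600 / 13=46.15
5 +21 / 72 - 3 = 55 / 24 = 2.29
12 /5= 2.40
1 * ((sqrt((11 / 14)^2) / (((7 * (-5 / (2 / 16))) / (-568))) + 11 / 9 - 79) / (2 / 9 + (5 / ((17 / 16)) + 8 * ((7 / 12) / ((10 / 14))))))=-5711507 / 859264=-6.65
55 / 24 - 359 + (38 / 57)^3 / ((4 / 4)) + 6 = -350.41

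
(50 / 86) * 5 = 125 / 43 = 2.91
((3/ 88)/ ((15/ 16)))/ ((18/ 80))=16/ 99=0.16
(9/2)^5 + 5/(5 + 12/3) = 531601/288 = 1845.84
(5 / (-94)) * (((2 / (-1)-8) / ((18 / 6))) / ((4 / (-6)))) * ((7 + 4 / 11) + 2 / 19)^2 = -60918025 / 4106014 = -14.84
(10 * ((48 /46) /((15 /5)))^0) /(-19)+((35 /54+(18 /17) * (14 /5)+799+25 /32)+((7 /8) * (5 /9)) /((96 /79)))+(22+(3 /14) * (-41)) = 7088893573 /8682240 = 816.48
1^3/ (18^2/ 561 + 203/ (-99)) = -1683/ 2479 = -0.68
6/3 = 2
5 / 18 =0.28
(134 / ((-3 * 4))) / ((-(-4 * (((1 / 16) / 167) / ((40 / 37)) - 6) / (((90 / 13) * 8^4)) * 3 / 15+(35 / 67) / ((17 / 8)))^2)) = 35138954169313658929152000000 / 190428408317183315186020201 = 184.53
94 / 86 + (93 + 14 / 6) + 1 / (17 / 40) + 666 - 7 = 1661810 / 2193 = 757.78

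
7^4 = 2401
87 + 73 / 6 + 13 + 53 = 991 / 6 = 165.17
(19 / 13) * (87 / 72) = 551 / 312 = 1.77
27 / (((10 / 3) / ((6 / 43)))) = 243 / 215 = 1.13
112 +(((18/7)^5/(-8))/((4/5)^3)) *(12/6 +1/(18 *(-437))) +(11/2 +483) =128233580969/235029088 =545.61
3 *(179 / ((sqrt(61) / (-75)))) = -40275 *sqrt(61) / 61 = -5156.69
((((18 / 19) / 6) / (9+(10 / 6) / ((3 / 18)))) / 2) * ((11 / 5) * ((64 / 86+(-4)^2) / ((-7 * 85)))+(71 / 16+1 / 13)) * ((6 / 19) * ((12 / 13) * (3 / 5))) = 101014857 / 31218305300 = 0.00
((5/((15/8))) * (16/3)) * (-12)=-512/3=-170.67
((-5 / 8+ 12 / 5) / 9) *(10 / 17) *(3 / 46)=71 / 9384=0.01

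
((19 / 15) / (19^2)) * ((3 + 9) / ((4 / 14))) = 0.15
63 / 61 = 1.03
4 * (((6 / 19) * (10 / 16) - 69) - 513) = -44217 / 19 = -2327.21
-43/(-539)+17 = 9206/539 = 17.08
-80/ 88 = -10/ 11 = -0.91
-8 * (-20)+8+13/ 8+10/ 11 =15007/ 88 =170.53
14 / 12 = 7 / 6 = 1.17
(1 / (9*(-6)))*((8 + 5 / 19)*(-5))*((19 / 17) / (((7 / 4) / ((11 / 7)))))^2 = 14437720 / 18735003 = 0.77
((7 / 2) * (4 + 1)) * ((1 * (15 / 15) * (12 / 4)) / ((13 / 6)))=315 / 13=24.23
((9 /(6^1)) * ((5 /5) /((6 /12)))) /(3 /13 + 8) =0.36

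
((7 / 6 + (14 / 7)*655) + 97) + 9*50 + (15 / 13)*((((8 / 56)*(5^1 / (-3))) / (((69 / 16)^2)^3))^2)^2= 424807440648181272584118233446851706913549069924833393 / 228616435903586656695823692222336113447083731402942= 1858.17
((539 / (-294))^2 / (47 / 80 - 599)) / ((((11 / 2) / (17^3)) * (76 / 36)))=-2161720 / 909587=-2.38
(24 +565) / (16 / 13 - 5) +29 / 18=-136405 / 882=-154.65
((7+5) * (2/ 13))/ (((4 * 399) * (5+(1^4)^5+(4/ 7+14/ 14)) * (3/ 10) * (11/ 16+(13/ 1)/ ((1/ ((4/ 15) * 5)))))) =64/ 2264743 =0.00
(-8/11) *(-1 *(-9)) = -72/11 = -6.55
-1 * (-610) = 610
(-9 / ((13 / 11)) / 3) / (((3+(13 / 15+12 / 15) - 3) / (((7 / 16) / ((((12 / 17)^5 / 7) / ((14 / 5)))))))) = -5357120461 / 71884800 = -74.52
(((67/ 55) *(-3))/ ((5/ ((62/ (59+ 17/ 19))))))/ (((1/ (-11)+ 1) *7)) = -118389/ 995750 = -0.12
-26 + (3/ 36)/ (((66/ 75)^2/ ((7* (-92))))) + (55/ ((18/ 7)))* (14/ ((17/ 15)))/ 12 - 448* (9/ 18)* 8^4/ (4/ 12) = -50958611344/ 18513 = -2752585.28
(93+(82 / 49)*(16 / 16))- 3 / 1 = 4492 / 49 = 91.67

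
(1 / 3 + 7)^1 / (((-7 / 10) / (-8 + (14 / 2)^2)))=-9020 / 21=-429.52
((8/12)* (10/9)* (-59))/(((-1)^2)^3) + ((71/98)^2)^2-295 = -842819566933/2490394032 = -338.43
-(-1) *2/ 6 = 1/ 3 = 0.33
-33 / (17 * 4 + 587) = -33 / 655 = -0.05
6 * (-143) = -858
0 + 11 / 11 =1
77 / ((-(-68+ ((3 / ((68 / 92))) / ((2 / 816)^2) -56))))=-77 / 675524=-0.00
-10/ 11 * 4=-40/ 11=-3.64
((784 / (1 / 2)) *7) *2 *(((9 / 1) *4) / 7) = 112896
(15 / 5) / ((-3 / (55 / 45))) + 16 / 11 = 23 / 99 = 0.23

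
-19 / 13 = -1.46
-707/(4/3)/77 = -6.89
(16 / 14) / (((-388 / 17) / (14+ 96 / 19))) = -0.95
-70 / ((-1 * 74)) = 35 / 37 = 0.95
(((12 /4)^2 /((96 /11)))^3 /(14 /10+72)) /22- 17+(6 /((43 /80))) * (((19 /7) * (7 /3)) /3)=20373907279 /3102670848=6.57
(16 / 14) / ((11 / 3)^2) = 72 / 847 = 0.09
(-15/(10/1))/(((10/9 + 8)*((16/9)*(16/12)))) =-0.07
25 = 25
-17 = -17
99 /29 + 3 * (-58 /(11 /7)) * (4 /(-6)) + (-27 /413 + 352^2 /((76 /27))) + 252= 111010834472 /2503193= 44347.69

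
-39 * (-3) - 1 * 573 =-456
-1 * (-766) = 766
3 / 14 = 0.21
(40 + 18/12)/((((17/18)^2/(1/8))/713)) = 4793499/1156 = 4146.63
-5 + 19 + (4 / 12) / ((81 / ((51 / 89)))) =100943 / 7209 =14.00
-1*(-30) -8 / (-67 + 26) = 1238 / 41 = 30.20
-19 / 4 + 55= 201 / 4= 50.25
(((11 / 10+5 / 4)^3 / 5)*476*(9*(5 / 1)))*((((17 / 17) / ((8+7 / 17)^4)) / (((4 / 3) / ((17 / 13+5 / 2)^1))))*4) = 250750896442011 / 1976763932000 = 126.85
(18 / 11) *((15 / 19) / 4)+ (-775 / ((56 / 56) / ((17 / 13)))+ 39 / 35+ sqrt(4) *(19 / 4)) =-95335047 / 95095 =-1002.52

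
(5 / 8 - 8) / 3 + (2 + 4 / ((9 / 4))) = 95 / 72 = 1.32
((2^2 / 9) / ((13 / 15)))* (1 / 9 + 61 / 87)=4240 / 10179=0.42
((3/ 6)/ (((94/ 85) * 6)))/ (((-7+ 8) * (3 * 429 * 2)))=85/ 2903472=0.00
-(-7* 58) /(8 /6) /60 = 5.08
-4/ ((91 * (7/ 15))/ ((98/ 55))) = -24/ 143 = -0.17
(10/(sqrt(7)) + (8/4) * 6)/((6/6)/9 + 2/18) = 45 * sqrt(7)/7 + 54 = 71.01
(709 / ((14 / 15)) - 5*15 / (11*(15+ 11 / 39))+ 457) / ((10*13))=55813699 / 5965960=9.36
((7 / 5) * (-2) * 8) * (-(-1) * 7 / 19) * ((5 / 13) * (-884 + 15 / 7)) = 691376 / 247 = 2799.09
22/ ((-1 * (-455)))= 22/ 455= 0.05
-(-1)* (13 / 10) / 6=13 / 60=0.22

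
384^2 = 147456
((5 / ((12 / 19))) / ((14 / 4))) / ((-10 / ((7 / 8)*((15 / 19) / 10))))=-1 / 64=-0.02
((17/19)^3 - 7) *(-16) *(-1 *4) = -2758400/6859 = -402.16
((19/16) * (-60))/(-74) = 285/296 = 0.96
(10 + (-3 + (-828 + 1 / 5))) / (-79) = 4104 / 395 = 10.39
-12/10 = -6/5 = -1.20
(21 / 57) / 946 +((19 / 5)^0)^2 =17981 / 17974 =1.00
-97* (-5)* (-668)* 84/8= -3401790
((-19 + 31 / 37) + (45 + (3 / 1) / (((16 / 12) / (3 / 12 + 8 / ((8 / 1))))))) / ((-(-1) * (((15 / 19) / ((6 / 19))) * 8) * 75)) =5851 / 296000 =0.02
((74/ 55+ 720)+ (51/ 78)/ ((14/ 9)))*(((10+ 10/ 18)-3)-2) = 72248755/ 18018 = 4009.81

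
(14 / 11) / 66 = 7 / 363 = 0.02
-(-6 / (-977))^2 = -36 / 954529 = -0.00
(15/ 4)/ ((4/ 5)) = 75/ 16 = 4.69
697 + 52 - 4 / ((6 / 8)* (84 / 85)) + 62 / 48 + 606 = 680851 / 504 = 1350.89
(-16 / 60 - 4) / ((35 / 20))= -256 / 105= -2.44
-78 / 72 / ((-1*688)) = 13 / 8256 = 0.00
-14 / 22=-7 / 11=-0.64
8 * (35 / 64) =35 / 8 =4.38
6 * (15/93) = 30/31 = 0.97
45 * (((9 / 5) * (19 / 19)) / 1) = 81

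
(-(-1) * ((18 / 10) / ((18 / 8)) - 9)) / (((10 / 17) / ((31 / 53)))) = -21607 / 2650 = -8.15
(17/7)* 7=17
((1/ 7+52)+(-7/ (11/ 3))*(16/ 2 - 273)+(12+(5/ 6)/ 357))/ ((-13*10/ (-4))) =13431619/ 765765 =17.54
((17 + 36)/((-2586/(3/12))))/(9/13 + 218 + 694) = -689/122731560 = -0.00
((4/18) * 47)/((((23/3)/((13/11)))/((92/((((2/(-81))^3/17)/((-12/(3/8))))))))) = 58880828448/11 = 5352802586.18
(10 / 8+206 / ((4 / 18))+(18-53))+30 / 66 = 893.70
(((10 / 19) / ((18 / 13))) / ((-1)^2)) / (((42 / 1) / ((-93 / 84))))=-2015 / 201096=-0.01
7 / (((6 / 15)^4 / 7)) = 30625 / 16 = 1914.06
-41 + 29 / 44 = -1775 / 44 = -40.34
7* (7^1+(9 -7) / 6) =154 / 3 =51.33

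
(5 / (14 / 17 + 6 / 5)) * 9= 3825 / 172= 22.24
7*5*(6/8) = 105/4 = 26.25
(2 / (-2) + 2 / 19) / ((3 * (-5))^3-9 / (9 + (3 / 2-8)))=85 / 320967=0.00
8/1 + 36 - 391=-347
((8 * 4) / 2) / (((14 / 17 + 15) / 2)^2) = 18496 / 72361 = 0.26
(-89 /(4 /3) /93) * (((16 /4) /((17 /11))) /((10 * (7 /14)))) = -979 /2635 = -0.37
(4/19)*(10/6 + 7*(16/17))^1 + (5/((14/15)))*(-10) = -351587/6783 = -51.83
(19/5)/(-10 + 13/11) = -209/485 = -0.43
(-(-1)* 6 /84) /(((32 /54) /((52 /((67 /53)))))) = 18603 /3752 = 4.96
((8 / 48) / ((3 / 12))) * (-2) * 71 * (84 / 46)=-3976 / 23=-172.87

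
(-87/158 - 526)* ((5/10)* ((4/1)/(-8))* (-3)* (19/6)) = -1580705/1264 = -1250.56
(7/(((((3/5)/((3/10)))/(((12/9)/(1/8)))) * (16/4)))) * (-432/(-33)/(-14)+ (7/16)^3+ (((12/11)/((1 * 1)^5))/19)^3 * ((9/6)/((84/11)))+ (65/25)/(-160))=-516098309797/63739315200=-8.10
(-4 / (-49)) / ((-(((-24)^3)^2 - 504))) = -1 / 2341005282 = -0.00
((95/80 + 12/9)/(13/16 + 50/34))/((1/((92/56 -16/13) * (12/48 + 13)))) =2725525/452088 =6.03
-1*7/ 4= -7/ 4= -1.75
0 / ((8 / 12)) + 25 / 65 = 5 / 13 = 0.38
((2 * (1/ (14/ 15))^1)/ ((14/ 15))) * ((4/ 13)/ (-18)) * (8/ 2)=-100/ 637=-0.16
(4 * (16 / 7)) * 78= 4992 / 7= 713.14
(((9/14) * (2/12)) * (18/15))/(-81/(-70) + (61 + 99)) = 9/11281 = 0.00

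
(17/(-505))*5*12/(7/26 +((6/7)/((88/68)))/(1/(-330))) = 37128/4012831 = 0.01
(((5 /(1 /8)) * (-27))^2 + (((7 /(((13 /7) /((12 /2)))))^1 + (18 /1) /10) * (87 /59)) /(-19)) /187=84989597931 /13625755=6237.42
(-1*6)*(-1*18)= 108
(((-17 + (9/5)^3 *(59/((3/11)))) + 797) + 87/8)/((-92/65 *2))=-725.08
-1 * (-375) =375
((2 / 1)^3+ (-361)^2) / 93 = 43443 / 31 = 1401.39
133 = 133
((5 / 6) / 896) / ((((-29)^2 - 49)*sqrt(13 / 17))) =5*sqrt(221) / 55351296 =0.00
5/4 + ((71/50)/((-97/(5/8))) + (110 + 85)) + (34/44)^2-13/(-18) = 1669509961/8450640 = 197.56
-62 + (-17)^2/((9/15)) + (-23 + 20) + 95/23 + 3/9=9686/23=421.13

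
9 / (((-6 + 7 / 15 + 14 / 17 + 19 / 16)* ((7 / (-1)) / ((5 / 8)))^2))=-57375 / 2816716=-0.02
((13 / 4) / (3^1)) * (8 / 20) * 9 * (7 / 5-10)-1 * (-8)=-1277 / 50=-25.54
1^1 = 1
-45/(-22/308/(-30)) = -18900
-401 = -401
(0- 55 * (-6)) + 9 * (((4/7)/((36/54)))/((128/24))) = 18561/56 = 331.45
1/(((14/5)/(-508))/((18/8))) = -408.21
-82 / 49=-1.67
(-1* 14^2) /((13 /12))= -2352 /13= -180.92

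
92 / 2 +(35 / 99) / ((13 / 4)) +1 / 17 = 1010101 / 21879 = 46.17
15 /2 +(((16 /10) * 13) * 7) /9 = 2131 /90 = 23.68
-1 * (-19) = 19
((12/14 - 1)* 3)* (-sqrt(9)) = 9/7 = 1.29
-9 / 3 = -3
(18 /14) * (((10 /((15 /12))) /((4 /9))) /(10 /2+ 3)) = 81 /28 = 2.89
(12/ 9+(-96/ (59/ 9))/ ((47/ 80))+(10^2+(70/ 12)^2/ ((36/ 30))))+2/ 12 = 62849957/ 598968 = 104.93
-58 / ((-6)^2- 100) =0.91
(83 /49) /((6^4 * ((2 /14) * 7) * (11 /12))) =83 /58212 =0.00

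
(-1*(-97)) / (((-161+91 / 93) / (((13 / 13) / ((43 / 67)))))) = -0.94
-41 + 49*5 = 204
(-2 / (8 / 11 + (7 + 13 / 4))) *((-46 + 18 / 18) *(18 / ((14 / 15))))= 178200 / 1127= 158.12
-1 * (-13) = 13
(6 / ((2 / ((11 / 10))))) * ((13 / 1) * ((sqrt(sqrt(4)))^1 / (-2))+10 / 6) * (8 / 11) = 4 - 78 * sqrt(2) / 5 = -18.06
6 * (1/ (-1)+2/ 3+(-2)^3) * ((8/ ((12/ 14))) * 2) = -2800/ 3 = -933.33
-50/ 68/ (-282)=25/ 9588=0.00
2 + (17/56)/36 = 4049/2016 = 2.01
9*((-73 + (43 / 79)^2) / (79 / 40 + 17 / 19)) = -1034536320 / 4537207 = -228.01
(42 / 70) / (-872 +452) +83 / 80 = 2901 / 2800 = 1.04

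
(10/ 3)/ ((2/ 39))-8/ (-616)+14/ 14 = 5083/ 77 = 66.01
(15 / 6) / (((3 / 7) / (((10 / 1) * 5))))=875 / 3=291.67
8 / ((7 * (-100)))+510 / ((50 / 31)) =55333 / 175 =316.19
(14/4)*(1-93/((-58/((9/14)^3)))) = 226949/45472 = 4.99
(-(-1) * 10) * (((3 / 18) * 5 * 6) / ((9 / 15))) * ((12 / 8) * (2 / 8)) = 125 / 4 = 31.25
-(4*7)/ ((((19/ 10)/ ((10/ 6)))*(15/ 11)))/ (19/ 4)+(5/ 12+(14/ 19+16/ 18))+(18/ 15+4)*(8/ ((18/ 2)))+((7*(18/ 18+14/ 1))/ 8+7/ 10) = 2170031/ 129960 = 16.70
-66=-66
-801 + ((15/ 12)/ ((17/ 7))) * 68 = -766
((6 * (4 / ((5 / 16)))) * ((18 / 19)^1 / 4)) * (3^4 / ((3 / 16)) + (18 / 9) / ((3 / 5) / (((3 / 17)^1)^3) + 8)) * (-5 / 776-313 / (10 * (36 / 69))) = -471474.93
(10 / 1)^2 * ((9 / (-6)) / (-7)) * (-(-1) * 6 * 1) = 900 / 7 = 128.57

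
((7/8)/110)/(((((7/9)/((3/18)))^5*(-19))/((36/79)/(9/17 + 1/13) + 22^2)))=-62348697/679955209472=-0.00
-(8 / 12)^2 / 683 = -4 / 6147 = -0.00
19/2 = 9.50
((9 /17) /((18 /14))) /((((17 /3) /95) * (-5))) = -399 /289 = -1.38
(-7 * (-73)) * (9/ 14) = 328.50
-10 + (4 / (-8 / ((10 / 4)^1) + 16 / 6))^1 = -35 / 2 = -17.50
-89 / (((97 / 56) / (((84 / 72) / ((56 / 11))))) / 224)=-767536 / 291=-2637.58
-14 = -14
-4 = -4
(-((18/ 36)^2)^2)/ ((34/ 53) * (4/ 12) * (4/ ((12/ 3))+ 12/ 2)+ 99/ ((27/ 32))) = -0.00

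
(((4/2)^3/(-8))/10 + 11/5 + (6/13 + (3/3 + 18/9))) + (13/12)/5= 4507/780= 5.78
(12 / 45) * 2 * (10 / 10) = 8 / 15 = 0.53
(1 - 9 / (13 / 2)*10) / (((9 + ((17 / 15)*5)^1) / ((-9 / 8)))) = 0.99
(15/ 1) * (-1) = -15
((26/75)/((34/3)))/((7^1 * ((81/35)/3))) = 13/2295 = 0.01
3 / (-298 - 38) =-1 / 112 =-0.01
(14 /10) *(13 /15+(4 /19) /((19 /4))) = 34531 /27075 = 1.28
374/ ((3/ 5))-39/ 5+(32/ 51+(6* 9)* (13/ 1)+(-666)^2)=113442911/ 255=444874.16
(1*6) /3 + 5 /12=29 /12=2.42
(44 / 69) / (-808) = -11 / 13938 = -0.00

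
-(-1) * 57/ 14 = 57/ 14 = 4.07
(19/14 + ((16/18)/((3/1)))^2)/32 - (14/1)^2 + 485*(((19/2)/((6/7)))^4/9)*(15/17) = 717306.10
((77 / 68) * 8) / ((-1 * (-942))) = 77 / 8007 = 0.01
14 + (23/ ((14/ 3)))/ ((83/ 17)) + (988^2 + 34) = 1134336277/ 1162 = 976193.01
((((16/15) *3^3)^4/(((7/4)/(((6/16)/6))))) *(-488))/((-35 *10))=26228883456/765625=34258.13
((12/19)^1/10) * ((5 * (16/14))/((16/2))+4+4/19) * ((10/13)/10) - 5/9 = -157181/295659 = -0.53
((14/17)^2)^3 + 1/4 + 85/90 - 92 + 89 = -1297878689/868952484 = -1.49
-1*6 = -6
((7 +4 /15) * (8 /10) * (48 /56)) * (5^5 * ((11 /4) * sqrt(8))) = 121117.29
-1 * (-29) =29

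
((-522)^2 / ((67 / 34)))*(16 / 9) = 16470144 / 67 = 245823.04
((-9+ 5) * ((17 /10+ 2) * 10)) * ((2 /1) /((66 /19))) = -2812 /33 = -85.21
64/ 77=0.83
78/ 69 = 26/ 23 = 1.13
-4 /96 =-1 /24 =-0.04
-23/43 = -0.53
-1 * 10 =-10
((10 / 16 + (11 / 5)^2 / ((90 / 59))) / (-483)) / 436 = -0.00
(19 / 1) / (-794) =-19 / 794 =-0.02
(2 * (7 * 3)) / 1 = 42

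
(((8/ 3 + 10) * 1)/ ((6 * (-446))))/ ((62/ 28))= -133/ 62217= -0.00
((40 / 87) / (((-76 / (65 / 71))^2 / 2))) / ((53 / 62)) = 1309750 / 8391102411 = 0.00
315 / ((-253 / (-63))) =19845 / 253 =78.44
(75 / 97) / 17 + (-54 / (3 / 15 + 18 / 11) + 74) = 7434671 / 166549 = 44.64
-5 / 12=-0.42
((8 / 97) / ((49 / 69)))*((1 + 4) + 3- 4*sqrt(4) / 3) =2944 / 4753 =0.62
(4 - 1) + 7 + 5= 15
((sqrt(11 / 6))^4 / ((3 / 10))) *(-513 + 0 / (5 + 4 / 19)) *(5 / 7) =-57475 / 14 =-4105.36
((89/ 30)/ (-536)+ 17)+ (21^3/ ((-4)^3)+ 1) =-8149901/ 64320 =-126.71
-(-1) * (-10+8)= -2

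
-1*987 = -987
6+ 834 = 840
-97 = -97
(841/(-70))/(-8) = 841/560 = 1.50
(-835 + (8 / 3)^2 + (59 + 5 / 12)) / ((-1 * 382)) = 27665 / 13752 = 2.01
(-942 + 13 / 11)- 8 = -10437 / 11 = -948.82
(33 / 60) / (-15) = -11 / 300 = -0.04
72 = 72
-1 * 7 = -7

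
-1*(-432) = 432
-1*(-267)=267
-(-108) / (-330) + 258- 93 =9057 / 55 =164.67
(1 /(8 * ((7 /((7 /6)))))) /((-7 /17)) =-17 /336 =-0.05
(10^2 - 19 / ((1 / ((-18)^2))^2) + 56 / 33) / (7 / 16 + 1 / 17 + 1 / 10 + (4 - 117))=89510570560 / 5044677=17743.57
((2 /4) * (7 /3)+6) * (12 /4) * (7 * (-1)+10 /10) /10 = -12.90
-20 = -20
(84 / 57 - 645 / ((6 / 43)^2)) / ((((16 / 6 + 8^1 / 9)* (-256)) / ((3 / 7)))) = 67975461 / 4358144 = 15.60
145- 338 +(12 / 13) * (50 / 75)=-2501 / 13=-192.38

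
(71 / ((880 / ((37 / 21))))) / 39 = 2627 / 720720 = 0.00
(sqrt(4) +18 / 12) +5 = 17 / 2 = 8.50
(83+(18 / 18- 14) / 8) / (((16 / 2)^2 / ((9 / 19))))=5859 / 9728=0.60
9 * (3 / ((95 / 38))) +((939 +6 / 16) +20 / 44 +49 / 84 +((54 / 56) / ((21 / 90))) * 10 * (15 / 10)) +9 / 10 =65592161 / 64680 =1014.10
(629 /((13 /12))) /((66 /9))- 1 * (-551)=630.17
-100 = -100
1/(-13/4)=-4/13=-0.31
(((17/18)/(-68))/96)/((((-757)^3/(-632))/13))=-1027/374801552352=-0.00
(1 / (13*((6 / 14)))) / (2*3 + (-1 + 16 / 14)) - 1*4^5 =-1717199 / 1677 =-1023.97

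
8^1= 8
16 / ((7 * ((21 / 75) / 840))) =48000 / 7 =6857.14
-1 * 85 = -85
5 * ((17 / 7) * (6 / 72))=85 / 84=1.01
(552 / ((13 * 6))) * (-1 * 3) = -276 / 13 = -21.23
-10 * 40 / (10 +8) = -200 / 9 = -22.22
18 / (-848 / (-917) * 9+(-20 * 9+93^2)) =1834 / 863745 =0.00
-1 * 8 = -8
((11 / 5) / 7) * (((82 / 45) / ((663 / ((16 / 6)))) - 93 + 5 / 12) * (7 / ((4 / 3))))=-364584671 / 2386800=-152.75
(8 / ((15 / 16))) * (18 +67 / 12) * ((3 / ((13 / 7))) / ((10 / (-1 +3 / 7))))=-18112 / 975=-18.58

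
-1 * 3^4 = -81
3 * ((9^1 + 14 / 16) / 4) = 237 / 32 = 7.41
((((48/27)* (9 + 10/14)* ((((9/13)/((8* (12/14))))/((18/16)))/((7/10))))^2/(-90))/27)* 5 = -14796800/1466954307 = -0.01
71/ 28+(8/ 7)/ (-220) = 2.53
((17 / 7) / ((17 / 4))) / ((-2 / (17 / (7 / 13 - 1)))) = 10.52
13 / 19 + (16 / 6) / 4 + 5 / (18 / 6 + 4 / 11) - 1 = 3875 / 2109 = 1.84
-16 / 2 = -8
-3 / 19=-0.16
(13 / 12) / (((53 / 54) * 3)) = 39 / 106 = 0.37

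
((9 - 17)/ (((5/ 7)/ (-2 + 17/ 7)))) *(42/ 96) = -21/ 10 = -2.10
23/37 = 0.62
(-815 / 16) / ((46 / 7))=-5705 / 736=-7.75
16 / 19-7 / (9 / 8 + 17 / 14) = -5352 / 2489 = -2.15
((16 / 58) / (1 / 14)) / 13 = 112 / 377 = 0.30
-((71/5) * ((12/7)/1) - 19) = -5.34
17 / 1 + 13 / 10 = 18.30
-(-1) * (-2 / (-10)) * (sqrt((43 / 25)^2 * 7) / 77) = 43 * sqrt(7) / 9625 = 0.01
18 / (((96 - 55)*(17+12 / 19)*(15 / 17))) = 1938 / 68675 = 0.03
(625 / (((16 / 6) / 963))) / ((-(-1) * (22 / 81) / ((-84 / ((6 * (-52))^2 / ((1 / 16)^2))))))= -341263125 / 121831424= -2.80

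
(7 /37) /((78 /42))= 49 /481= 0.10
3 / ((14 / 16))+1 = 31 / 7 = 4.43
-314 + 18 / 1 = -296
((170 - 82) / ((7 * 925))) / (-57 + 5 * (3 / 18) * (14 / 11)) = -0.00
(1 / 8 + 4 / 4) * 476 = 1071 / 2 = 535.50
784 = 784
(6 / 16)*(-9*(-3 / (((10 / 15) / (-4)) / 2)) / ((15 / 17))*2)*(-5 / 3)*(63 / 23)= 28917 / 23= 1257.26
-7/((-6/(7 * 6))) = 49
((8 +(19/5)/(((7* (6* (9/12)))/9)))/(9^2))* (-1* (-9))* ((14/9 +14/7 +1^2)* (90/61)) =8692/1281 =6.79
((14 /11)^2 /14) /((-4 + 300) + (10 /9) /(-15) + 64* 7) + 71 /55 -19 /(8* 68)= 4151978947 /3305352160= 1.26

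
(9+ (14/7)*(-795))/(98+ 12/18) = -4743/296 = -16.02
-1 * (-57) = 57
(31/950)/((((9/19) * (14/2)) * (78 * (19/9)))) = 31/518700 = 0.00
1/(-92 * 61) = -1/5612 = -0.00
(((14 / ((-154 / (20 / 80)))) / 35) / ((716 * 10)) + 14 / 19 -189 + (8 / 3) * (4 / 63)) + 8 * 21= -113661706913 / 5656543200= -20.09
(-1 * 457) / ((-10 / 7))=3199 / 10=319.90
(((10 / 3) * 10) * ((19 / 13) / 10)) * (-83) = -15770 / 39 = -404.36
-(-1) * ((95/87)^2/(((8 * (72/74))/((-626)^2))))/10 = 6542859665/1089936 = 6002.98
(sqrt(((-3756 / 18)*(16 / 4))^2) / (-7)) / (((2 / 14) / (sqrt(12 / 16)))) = -1252*sqrt(3) / 3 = -722.84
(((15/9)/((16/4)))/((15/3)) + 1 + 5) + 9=181/12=15.08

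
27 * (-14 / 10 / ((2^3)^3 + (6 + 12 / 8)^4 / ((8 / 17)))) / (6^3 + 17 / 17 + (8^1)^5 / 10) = -896 / 599226167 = -0.00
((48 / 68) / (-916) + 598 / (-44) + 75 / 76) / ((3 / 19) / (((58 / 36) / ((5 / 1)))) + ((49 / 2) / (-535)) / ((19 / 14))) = -27.63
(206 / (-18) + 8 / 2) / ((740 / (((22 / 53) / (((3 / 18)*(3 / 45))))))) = -737 / 1961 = -0.38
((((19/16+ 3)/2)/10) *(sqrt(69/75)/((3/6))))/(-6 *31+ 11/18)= -603 *sqrt(23)/1334800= -0.00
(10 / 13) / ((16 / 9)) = 45 / 104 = 0.43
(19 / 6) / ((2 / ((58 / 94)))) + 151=85715 / 564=151.98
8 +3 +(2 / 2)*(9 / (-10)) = 101 / 10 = 10.10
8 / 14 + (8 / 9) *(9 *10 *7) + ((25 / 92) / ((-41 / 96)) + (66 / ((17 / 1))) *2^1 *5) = 67190904 / 112217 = 598.76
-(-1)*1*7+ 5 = 12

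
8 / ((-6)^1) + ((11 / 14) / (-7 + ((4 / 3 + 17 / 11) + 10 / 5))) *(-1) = -2831 / 2940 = -0.96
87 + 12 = 99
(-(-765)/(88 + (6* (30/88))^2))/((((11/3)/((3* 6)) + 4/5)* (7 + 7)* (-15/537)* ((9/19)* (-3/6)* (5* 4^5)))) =188888139/10833721472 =0.02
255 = 255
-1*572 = -572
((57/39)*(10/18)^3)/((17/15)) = 11875/53703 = 0.22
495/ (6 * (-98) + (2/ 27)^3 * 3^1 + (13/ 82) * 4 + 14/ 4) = -266310990/ 314120341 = -0.85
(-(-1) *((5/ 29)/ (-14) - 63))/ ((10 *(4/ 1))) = -25583/ 16240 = -1.58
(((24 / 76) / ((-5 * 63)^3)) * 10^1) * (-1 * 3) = 4 / 13196925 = 0.00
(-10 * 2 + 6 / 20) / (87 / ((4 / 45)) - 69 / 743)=-292742 / 14542845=-0.02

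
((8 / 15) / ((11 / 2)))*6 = 32 / 55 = 0.58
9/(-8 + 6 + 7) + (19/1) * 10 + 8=999/5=199.80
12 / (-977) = -12 / 977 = -0.01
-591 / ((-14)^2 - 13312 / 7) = 1379 / 3980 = 0.35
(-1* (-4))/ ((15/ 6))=8/ 5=1.60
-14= -14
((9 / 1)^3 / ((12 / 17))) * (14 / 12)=9639 / 8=1204.88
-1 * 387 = -387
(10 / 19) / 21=10 / 399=0.03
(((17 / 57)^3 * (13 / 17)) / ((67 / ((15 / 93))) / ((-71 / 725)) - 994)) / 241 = -15691 / 975957294771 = -0.00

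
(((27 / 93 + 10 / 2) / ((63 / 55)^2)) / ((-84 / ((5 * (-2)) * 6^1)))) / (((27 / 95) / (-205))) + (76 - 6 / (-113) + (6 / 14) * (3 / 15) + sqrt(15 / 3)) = -26293505189663 / 13138719615 + sqrt(5) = -1998.99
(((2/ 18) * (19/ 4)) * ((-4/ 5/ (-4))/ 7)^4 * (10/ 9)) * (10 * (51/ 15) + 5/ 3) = 2033/ 145860750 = 0.00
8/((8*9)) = 1/9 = 0.11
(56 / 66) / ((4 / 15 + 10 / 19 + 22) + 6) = 1330 / 45133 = 0.03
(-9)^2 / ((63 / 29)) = 261 / 7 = 37.29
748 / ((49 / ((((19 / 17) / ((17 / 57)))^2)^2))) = 60529418678124 / 20106594977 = 3010.43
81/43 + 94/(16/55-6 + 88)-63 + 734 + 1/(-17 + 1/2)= 2164235683/3211197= 673.97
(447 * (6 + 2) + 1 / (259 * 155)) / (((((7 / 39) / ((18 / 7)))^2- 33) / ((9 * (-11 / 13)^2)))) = -455873528840004 / 652762958995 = -698.38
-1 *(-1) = 1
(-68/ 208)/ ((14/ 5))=-85/ 728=-0.12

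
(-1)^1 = -1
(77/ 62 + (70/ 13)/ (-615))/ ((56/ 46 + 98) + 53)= 2811865/ 347082138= 0.01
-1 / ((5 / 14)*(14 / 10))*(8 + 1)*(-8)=144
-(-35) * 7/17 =245/17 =14.41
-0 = 0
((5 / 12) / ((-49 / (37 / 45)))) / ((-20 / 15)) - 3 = -21131 / 7056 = -2.99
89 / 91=0.98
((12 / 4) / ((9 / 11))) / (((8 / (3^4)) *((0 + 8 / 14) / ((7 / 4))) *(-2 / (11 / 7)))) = -22869 / 256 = -89.33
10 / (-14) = -5 / 7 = -0.71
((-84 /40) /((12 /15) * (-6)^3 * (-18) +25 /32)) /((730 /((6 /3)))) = -336 /181692985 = -0.00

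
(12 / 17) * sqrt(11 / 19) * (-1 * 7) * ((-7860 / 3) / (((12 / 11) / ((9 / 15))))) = 121044 * sqrt(209) / 323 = 5417.69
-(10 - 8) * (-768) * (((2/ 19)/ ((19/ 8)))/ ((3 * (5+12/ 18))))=24576/ 6137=4.00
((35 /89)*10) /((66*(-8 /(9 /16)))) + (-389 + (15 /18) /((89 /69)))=-48665933 /125312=-388.36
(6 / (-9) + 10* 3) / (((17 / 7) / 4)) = 2464 / 51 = 48.31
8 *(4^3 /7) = 512 /7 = 73.14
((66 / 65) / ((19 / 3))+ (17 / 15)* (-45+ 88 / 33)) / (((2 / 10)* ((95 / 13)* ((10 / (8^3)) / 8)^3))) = -4565472926236672 / 2030625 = -2248309228.06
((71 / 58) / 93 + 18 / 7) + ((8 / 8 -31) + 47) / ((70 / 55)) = 300964 / 18879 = 15.94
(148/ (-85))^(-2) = 7225/ 21904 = 0.33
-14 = -14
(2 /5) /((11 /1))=2 /55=0.04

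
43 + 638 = 681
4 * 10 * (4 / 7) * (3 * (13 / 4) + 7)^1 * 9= 24120 / 7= 3445.71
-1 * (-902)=902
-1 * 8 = -8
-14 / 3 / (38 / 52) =-6.39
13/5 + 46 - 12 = 183/5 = 36.60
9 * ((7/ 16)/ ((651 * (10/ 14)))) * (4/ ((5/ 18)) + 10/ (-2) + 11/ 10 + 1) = 483/ 4960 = 0.10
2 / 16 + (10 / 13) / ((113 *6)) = 4447 / 35256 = 0.13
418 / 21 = 19.90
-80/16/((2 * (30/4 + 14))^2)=-5/1849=-0.00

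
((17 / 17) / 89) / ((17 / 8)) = 8 / 1513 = 0.01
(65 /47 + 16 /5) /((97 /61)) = 65697 /22795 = 2.88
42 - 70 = -28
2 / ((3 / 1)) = 2 / 3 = 0.67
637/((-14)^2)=13/4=3.25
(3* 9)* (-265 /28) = -7155 /28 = -255.54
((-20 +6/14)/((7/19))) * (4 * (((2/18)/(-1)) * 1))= 10412/441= 23.61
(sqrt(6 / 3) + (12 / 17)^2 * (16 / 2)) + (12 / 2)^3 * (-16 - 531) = -34144776 / 289 + sqrt(2) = -118146.60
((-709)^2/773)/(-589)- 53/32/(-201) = -3209113451/2928470304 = -1.10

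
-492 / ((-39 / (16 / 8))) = 328 / 13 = 25.23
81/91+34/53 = 7387/4823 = 1.53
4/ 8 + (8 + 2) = 21/ 2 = 10.50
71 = 71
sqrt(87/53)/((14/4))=0.37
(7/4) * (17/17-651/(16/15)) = -68243/64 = -1066.30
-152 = -152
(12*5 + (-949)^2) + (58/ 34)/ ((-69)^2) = 900661.00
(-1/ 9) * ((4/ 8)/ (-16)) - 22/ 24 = -263/ 288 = -0.91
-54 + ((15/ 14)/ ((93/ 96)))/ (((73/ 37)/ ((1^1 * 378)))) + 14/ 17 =6106088/ 38471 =158.72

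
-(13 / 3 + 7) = -34 / 3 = -11.33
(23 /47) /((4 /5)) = 115 /188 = 0.61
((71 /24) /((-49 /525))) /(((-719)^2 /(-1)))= 1775 /28949816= 0.00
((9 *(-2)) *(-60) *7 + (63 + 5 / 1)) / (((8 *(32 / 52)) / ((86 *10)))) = 5330065 / 4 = 1332516.25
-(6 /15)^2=-4 /25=-0.16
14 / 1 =14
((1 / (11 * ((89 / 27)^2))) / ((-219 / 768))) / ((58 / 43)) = -4012416 / 184456327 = -0.02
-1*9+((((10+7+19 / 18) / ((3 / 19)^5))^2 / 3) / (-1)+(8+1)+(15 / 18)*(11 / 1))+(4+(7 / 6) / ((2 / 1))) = -161898468172760185 / 14348907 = -11282982611.34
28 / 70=2 / 5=0.40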